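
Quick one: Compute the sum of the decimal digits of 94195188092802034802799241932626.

143

9+4+1+9+5+1+8+8+0+9+2+8+0+2+0+3+4+8+0+2+7+9+9+2+4+1+9+3+2+6+2+6 = 143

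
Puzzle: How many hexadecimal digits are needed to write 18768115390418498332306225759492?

18768115390418498332306225759492 in base 16 is ECE30D2F6384B2FB4FE8B80504, which has 26 digits.

26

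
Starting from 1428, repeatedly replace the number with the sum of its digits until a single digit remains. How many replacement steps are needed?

1428 → 15 → 6 (2 steps)

2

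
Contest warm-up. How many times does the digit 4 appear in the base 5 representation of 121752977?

2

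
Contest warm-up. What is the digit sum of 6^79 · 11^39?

6^79 · 11^39 = 1225359441708925520837377064187287048503200194808832064008235070650559120486903767601924645636418830336
Sum of its 103 digits: 423.

423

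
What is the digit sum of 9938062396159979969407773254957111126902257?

9+9+3+8+0+6+2+3+9+6+1+5+9+9+7+9+9+6+9+4+0+7+7+7+3+2+5+4+9+5+7+1+1+1+1+2+6+9+0+2+2+5+7 = 216

216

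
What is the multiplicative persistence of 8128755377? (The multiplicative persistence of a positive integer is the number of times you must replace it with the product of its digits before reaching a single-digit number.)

2

8128755377 → 3292800 → 0 (2 steps)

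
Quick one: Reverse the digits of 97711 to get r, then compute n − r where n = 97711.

85932

Reverse of 97711 is 11779.
97711 − 11779 = 85932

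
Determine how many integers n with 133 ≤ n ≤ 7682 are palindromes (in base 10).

153

The integers in [133, 7682] that are palindromes (in base 10): 141, 151, 161, 171, 181, 191, …, 7557, 7667.
153 qualify.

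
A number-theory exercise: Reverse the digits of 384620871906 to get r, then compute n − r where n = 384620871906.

-224557154577

Reverse of 384620871906 is 609178026483.
384620871906 − 609178026483 = -224557154577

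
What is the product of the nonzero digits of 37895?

3×7×8×9×5 = 7560

7560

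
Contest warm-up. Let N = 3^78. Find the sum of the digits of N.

3^78 = 16423203268260658146231467800709255289
Sum of its 38 digits: 153.

153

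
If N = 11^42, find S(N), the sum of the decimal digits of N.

190

11^42 = 54763699237492901685126120802225273763666521
Sum of its 44 digits: 190.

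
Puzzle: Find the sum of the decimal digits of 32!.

32! = 263130836933693530167218012160000000
Sum of its 36 digits: 108.

108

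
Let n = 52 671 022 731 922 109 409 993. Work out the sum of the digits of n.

5+2+6+7+1+0+2+2+7+3+1+9+2+2+1+0+9+4+0+9+9+9+3 = 93

93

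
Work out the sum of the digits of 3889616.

3+8+8+9+6+1+6 = 41

41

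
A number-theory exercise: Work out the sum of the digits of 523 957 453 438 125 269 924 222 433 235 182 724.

148

5+2+3+9+5+7+4+5+3+4+3+8+1+2+5+2+6+9+9+2+4+2+2+2+4+3+3+2+3+5+1+8+2+7+2+4 = 148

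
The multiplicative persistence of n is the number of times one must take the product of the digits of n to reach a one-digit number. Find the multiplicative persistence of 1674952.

1674952 → 15120 → 0 (2 steps)

2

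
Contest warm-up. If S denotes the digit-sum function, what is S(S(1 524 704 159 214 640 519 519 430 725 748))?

First digit sum: 125.
1+2+5 = 8.

8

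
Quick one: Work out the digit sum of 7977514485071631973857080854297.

157

7+9+7+7+5+1+4+4+8+5+0+7+1+6+3+1+9+7+3+8+5+7+0+8+0+8+5+4+2+9+7 = 157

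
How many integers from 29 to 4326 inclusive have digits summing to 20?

211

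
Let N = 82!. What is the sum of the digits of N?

477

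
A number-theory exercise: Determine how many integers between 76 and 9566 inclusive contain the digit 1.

3343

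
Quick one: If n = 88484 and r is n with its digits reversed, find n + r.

136972

Reverse of 88484 is 48488.
88484 + 48488 = 136972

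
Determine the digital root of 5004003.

3

5+0+0+4+0+0+3 = 12
1+2 = 3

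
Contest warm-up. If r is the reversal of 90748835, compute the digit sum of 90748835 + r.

34

Reversal of 90748835 is 53884709; 90748835 + 53884709 = 144633544.
Digit sum of 144633544: 1+4+4+6+3+3+5+4+4 = 34.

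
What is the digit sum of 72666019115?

44

7+2+6+6+6+0+1+9+1+1+5 = 44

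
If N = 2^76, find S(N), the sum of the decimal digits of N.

2^76 = 75557863725914323419136
Sum of its 23 digits: 106.

106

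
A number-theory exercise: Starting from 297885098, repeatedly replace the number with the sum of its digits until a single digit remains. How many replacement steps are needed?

297885098 → 56 → 11 → 2 (3 steps)

3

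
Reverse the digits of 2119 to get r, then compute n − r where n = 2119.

-6993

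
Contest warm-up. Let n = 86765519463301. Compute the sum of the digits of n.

64

8+6+7+6+5+5+1+9+4+6+3+3+0+1 = 64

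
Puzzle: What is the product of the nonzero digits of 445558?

16000

4×4×5×5×5×8 = 16000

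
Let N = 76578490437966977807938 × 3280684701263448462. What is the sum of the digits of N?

76578490437966977807938 × 3280684701263448462 = 251229882025687539165872819666827397491356
Sum of its 42 digits: 213.

213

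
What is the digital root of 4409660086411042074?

3

4+4+0+9+6+6+0+0+8+6+4+1+1+0+4+2+0+7+4 = 66
6+6 = 12
1+2 = 3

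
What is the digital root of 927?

9

9+2+7 = 18
1+8 = 9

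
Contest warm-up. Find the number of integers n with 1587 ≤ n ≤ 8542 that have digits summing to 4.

The integers in [1587, 8542] that have digits summing to 4: 2002, 2011, 2020, 2101, 2110, 2200, 3001, 3010, 3100, 4000.
10 qualify.

10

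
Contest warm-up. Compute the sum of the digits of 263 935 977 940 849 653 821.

110

2+6+3+9+3+5+9+7+7+9+4+0+8+4+9+6+5+3+8+2+1 = 110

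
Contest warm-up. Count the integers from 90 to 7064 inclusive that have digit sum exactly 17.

502

The integers in [90, 7064] that have digit sum exactly 17: 98, 179, 188, 197, 269, 278, …, 7055, 7064.
502 qualify.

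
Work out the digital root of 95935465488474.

9

9+5+9+3+5+4+6+5+4+8+8+4+7+4 = 81
8+1 = 9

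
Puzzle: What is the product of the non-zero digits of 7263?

252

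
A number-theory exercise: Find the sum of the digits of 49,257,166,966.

4+9+2+5+7+1+6+6+9+6+6 = 61

61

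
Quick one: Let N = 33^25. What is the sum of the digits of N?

33^25 = 91801229324973413645775482048441660193
Sum of its 38 digits: 162.

162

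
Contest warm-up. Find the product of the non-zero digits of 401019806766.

435456

4×1×1×9×8×6×7×6×6 = 435456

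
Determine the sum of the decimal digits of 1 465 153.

25

1+4+6+5+1+5+3 = 25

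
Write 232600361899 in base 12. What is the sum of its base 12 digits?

70

232600361899 in base 12 is 390B5482AB7.
Digit sum: 3+9+0+11+5+4+8+2+10+11+7 = 70.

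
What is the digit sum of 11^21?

71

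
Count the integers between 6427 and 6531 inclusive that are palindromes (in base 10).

The integers in [6427, 6531] that are palindromes (in base 10): 6446.
1 qualifies.

1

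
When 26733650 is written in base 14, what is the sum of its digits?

47

26733650 in base 14 is 379C826.
Digit sum: 3+7+9+12+8+2+6 = 47.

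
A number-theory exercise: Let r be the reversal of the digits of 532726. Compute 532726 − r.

Reverse of 532726 is 627235.
532726 − 627235 = -94509

-94509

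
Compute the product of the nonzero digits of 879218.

8064

8×7×9×2×1×8 = 8064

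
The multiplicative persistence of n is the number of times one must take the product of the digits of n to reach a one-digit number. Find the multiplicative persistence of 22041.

22041 → 0 (1 step)

1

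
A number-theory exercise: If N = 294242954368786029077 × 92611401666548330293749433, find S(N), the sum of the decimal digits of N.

221

294242954368786029077 × 92611401666548330293749433 = 27250252434599494757261939695681560349690263341
Sum of its 47 digits: 221.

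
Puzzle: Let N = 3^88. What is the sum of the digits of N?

3^88 = 969773729787523602876821942164080815560161
Sum of its 42 digits: 198.

198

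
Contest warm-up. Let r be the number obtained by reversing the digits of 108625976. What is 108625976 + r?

788152777

Reverse of 108625976 is 679526801.
108625976 + 679526801 = 788152777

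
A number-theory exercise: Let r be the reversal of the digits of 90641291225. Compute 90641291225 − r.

38422076616

Reverse of 90641291225 is 52219214609.
90641291225 − 52219214609 = 38422076616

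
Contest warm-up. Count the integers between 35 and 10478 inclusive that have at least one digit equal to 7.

The integers in [35, 10478] that have at least one digit equal to 7: 37, 47, 57, 67, 70, 71, …, 10477, 10478.
3528 qualify.

3528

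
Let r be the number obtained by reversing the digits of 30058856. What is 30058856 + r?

95943859

Reverse of 30058856 is 65885003.
30058856 + 65885003 = 95943859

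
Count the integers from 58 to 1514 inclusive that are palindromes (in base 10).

99

The integers in [58, 1514] that are palindromes (in base 10): 66, 77, 88, 99, 101, 111, …, 1331, 1441.
99 qualify.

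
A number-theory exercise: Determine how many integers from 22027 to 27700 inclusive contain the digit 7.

The integers in [22027, 27700] that contain the digit 7: 22027, 22037, 22047, 22057, 22067, 22070, …, 27699, 27700.
2054 qualify.

2054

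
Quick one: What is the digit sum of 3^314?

684

3^314 = 654747700701377386126856657861679570529800895801424573182559133258946484061065580876771978236269380302819031314362546968961704181923607153180171236969
Sum of its 150 digits: 684.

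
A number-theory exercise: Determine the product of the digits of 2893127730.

2×8×9×3×1×2×7×7×3×0 = 0

0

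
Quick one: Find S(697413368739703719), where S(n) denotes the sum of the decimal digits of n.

6+9+7+4+1+3+3+6+8+7+3+9+7+0+3+7+1+9 = 93

93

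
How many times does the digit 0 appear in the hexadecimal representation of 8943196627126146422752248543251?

4

8943196627126146422752248543251 in base 16 is 70E106DD3CC29B706027E73813.
The digit 0 appears 4 times.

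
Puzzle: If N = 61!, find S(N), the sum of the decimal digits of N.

61! = 507580213877224798800856812176625227226004528988036003099405939480985600000000000000
Sum of its 84 digits: 315.

315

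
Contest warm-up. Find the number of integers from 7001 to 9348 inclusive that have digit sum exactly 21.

179

The integers in [7001, 9348] that have digit sum exactly 21: 7059, 7068, 7077, 7086, 7095, 7149, …, 9336, 9345.
179 qualify.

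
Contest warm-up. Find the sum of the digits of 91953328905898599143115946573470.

162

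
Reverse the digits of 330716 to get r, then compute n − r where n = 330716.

-286317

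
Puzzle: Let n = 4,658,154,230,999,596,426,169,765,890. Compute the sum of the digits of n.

4+6+5+8+1+5+4+2+3+0+9+9+9+5+9+6+4+2+6+1+6+9+7+6+5+8+9+0 = 148

148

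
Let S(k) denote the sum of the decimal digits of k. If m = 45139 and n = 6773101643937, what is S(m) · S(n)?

1254

S(45139) = 4+5+1+3+9 = 22.
S(6773101643937) = 6+7+7+3+1+0+1+6+4+3+9+3+7 = 57.
22 · 57 = 1254.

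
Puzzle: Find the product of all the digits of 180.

1×8×0 = 0

0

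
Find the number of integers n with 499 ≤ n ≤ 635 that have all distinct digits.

The integers in [499, 635] that have all distinct digits: 501, 502, 503, 504, 506, 507, …, 634, 635.
101 qualify.

101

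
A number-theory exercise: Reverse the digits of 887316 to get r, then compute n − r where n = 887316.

Reverse of 887316 is 613788.
887316 − 613788 = 273528

273528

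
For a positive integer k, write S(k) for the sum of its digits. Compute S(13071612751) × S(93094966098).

S(13071612751) = 1+3+0+7+1+6+1+2+7+5+1 = 34.
S(93094966098) = 9+3+0+9+4+9+6+6+0+9+8 = 63.
34 · 63 = 2142.

2142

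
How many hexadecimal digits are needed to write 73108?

5

73108 in base 16 is 11D94, which has 5 digits.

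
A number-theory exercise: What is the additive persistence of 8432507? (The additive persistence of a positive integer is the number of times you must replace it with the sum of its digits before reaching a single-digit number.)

3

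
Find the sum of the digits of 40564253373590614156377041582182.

127

4+0+5+6+4+2+5+3+3+7+3+5+9+0+6+1+4+1+5+6+3+7+7+0+4+1+5+8+2+1+8+2 = 127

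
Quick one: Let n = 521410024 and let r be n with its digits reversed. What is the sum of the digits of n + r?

Reversal of 521410024 is 420014125; 521410024 + 420014125 = 941424149.
Digit sum of 941424149: 9+4+1+4+2+4+1+4+9 = 38.

38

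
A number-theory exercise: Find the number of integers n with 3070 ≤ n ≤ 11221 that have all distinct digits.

3829

The integers in [3070, 11221] that have all distinct digits: 3071, 3072, 3074, 3075, 3076, 3078, …, 10986, 10987.
3829 qualify.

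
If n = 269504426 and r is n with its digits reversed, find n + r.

893910388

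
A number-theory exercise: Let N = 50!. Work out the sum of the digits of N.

216

50! = 30414093201713378043612608166064768844377641568960512000000000000
Sum of its 65 digits: 216.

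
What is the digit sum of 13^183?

946

13^183 = 710613530003338957544881181349995782745894710249470917662947012556566829683723404373091684693012088113733822904179550785994922703463867433169824304270243299038335303932980577798209128573503378470699874597
Sum of its 204 digits: 946.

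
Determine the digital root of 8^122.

1

The digital root of n equals n mod 9 (or 9 when 9 | n), so we need 8^122 mod 9.
8^122 ≡ 1 (mod 9), so the digital root is 1.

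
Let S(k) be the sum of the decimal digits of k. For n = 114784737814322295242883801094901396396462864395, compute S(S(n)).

First digit sum: 220.
2+2+0 = 4.

4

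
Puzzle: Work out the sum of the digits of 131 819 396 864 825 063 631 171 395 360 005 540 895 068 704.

1+3+1+8+1+9+3+9+6+8+6+4+8+2+5+0+6+3+6+3+1+1+7+1+3+9+5+3+6+0+0+0+5+5+4+0+8+9+5+0+6+8+7+0+4 = 189

189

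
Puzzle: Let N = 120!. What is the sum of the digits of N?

783

120! = 6689502913449127057588118054090372586752746333138029810295671352301633557244962989366874165271984981308157637893214090552534408589408121859898481114389650005964960521256960000000000000000000000000000
Sum of its 199 digits: 783.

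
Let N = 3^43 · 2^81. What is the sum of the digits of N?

216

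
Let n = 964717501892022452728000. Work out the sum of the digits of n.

91

9+6+4+7+1+7+5+0+1+8+9+2+0+2+2+4+5+2+7+2+8+0+0+0 = 91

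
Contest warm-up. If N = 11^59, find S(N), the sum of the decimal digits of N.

257

11^59 = 27680149049219827234040845032752615876276219551518008056540691
Sum of its 62 digits: 257.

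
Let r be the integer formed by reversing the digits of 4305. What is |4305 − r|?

729

Reverse of 4305 is 5034.
|4305 − 5034| = 729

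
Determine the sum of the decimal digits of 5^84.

280

5^84 = 51698788284564229679463043254372678347863256931304931640625
Sum of its 59 digits: 280.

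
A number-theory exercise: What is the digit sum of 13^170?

13^170 = 2346226264676171218943377764487265162013739274601682817280719528575613100160931743804257642190339296995834326643225948482423065291154565028159361841536678720312895975648480656354997740901449
Sum of its 190 digits: 853.

853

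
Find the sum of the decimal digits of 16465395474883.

1+6+4+6+5+3+9+5+4+7+4+8+8+3 = 73

73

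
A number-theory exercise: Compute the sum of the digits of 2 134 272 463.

2+1+3+4+2+7+2+4+6+3 = 34

34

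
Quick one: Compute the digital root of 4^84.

The digital root of n equals n mod 9 (or 9 when 9 | n), so we need 4^84 mod 9.
4^84 ≡ 1 (mod 9), so the digital root is 1.

1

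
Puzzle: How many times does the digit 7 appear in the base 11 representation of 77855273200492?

77855273200492 in base 11 is 22897266047847.
The digit 7 appears 3 times.

3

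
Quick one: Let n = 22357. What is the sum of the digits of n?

2+2+3+5+7 = 19

19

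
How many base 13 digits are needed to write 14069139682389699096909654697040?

28

14069139682389699096909654697040 in base 13 is BA4A6B28A55419A4ABB593188075, which has 28 digits.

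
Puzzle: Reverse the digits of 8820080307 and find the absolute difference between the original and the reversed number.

1789280019

Reverse of 8820080307 is 7030800288.
|8820080307 − 7030800288| = 1789280019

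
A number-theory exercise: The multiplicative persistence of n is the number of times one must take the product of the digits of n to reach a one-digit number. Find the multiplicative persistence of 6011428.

1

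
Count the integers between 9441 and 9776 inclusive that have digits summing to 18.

The integers in [9441, 9776] that have digits summing to 18: 9441, 9450, 9504, 9513, 9522, 9531, …, 9711, 9720.
14 qualify.

14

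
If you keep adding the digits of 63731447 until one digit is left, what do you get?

6+3+7+3+1+4+4+7 = 35
3+5 = 8

8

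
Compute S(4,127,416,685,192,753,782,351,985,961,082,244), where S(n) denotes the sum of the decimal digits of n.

155

4+1+2+7+4+1+6+6+8+5+1+9+2+7+5+3+7+8+2+3+5+1+9+8+5+9+6+1+0+8+2+2+4+4 = 155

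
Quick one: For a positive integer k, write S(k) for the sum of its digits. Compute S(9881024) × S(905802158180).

1504

S(9881024) = 9+8+8+1+0+2+4 = 32.
S(905802158180) = 9+0+5+8+0+2+1+5+8+1+8+0 = 47.
32 · 47 = 1504.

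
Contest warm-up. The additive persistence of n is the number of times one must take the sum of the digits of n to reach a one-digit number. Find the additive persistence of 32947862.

2

32947862 → 41 → 5 (2 steps)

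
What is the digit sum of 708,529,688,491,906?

82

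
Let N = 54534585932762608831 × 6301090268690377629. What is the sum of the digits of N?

54534585932762608831 × 6301090268690377629 = 343627348727989634994062360012600241699
Sum of its 39 digits: 174.

174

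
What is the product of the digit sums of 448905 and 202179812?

960

S(448905) = 4+4+8+9+0+5 = 30.
S(202179812) = 2+0+2+1+7+9+8+1+2 = 32.
30 · 32 = 960.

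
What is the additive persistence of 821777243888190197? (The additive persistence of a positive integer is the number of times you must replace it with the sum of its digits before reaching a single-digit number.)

3

821777243888190197 → 92 → 11 → 2 (3 steps)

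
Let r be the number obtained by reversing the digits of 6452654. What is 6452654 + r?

Reverse of 6452654 is 4562546.
6452654 + 4562546 = 11015200

11015200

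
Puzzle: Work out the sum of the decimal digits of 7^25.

97

7^25 = 1341068619663964900807
Sum of its 22 digits: 97.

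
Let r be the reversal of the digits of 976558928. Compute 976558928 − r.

146703249

Reverse of 976558928 is 829855679.
976558928 − 829855679 = 146703249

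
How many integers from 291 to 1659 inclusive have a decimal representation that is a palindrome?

The integers in [291, 1659] that have a decimal representation that is a palindrome: 292, 303, 313, 323, 333, 343, …, 1441, 1551.
77 qualify.

77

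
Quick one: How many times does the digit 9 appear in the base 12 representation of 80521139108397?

80521139108397 in base 12 is 9045652698579.
The digit 9 appears 3 times.

3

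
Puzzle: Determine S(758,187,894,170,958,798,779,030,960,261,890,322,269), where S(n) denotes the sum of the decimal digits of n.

202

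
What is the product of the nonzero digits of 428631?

1152

4×2×8×6×3×1 = 1152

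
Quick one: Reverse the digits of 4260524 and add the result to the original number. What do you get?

8511148

Reverse of 4260524 is 4250624.
4260524 + 4250624 = 8511148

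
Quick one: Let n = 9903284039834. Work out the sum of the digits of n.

62

9+9+0+3+2+8+4+0+3+9+8+3+4 = 62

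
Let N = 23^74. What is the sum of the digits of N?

466

23^74 = 58594906461125421587550609955067038523387216894524456953434518084355933493745392400859823927136880209
Sum of its 101 digits: 466.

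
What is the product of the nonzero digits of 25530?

150

2×5×5×3 = 150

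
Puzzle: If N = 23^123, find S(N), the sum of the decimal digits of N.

23^123 = 310830645388221229862399853154632371436178147989403533068374140330232726646012654829356036792658947360110570975113008772299548005313894389199908475841673438748632602567
Sum of its 168 digits: 746.

746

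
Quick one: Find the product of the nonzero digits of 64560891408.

1658880

6×4×5×6×8×9×1×4×8 = 1658880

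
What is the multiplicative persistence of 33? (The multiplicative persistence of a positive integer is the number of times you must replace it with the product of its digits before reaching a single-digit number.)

1

33 → 9 (1 step)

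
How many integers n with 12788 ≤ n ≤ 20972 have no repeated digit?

2768

The integers in [12788, 20972] that have no repeated digit: 12789, 12790, 12793, 12794, 12795, 12796, …, 20968, 20971.
2768 qualify.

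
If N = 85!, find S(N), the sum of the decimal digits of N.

85! = 281710411438055027694947944226061159480056634330574206405101912752560026159795933451040286452340924018275123200000000000000000000
Sum of its 129 digits: 414.

414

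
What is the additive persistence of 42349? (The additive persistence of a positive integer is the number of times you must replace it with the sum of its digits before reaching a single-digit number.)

42349 → 22 → 4 (2 steps)

2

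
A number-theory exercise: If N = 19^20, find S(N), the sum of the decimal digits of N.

19^20 = 37589973457545958193355601
Sum of its 26 digits: 136.

136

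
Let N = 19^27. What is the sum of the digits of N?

19^27 = 33600614943460448322716069311260139
Sum of its 35 digits: 127.

127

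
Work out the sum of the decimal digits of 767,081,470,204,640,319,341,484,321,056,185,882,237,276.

169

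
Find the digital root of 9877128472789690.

4

9+8+7+7+1+2+8+4+7+2+7+8+9+6+9+0 = 94
9+4 = 13
1+3 = 4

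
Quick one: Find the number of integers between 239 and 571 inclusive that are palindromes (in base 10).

33

The integers in [239, 571] that are palindromes (in base 10): 242, 252, 262, 272, 282, 292, …, 555, 565.
33 qualify.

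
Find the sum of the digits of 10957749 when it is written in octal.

10957749 in base 8 is 51631665.
Digit sum: 5+1+6+3+1+6+6+5 = 33.

33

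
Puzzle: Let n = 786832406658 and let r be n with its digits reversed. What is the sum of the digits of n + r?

54

Reversal of 786832406658 is 856604238687; 786832406658 + 856604238687 = 1643436645345.
Digit sum of 1643436645345: 1+6+4+3+4+3+6+6+4+5+3+4+5 = 54.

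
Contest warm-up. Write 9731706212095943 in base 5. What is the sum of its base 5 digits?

9731706212095943 in base 5 is 40201023233310244032233.
Digit sum: 4+0+2+0+1+0+2+3+2+3+3+3+1+0+2+4+4+0+3+2+2+3+3 = 47.

47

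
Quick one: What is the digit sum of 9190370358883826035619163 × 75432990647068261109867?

183

9190370358883826035619163 × 75432990647068261109867 = 693257121324777027585221600501475175740913581321
Sum of its 48 digits: 183.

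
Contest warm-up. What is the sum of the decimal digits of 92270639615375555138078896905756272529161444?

9+2+2+7+0+6+3+9+6+1+5+3+7+5+5+5+5+1+3+8+0+7+8+8+9+6+9+0+5+7+5+6+2+7+2+5+2+9+1+6+1+4+4+4 = 209

209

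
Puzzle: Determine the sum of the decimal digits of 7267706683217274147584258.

119

7+2+6+7+7+0+6+6+8+3+2+1+7+2+7+4+1+4+7+5+8+4+2+5+8 = 119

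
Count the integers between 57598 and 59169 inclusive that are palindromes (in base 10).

15

The integers in [57598, 59169] that are palindromes (in base 10): 57675, 57775, 57875, 57975, 58085, 58185, …, 58985, 59095.
15 qualify.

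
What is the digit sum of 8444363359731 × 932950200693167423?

8444363359731 × 932950200693167423 = 7878170491187065985140359243213
Sum of its 31 digits: 138.

138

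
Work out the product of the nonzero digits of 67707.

2058

6×7×7×7 = 2058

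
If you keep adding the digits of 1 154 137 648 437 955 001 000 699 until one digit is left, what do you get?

8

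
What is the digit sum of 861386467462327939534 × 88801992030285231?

159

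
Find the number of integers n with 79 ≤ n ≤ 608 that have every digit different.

The integers in [79, 608] that have every digit different: 79, 80, 81, 82, 83, 84, …, 607, 608.
386 qualify.

386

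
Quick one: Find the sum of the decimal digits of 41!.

144

41! = 33452526613163807108170062053440751665152000000000
Sum of its 50 digits: 144.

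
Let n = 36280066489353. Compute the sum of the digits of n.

3+6+2+8+0+0+6+6+4+8+9+3+5+3 = 63

63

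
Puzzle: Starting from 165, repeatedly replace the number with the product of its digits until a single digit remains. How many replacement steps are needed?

2

165 → 30 → 0 (2 steps)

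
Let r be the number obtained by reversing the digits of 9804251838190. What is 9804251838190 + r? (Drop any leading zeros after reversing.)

Reverse of 9804251838190 is 918381524089.
9804251838190 + 918381524089 = 10722633362279

10722633362279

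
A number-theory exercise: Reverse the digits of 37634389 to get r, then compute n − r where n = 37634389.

-60709284

Reverse of 37634389 is 98343673.
37634389 − 98343673 = -60709284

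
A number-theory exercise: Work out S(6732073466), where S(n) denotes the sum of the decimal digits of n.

6+7+3+2+0+7+3+4+6+6 = 44

44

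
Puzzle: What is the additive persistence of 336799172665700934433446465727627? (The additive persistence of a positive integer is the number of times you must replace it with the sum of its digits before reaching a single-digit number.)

3

336799172665700934433446465727627 → 157 → 13 → 4 (3 steps)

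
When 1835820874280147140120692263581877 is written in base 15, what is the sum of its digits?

189

1835820874280147140120692263581877 in base 15 is 224A39476E3B4E380745DB839A852.
Digit sum: 2+2+4+10+3+9+4+7+6+14+3+11+4+14+3+8+0+7+4+5+13+11+8+3+9+10+8+5+2 = 189.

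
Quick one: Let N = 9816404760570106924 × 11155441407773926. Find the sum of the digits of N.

154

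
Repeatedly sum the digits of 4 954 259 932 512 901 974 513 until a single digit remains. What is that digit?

4+9+5+4+2+5+9+9+3+2+5+1+2+9+0+1+9+7+4+5+1+3 = 99
9+9 = 18
1+8 = 9

9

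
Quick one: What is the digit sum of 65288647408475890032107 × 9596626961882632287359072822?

220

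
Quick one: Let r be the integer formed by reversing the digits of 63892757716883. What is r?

Reversing 63892757716883 gives 38861775729836.

38861775729836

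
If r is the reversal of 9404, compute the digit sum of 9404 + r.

16

Reversal of 9404 is 4049; 9404 + 4049 = 13453.
Digit sum of 13453: 1+3+4+5+3 = 16.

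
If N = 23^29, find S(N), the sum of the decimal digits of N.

173

23^29 = 3091058643093537522799545838540043339063
Sum of its 40 digits: 173.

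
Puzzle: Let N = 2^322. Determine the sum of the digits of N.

2^322 = 8543948143683640329580086824678208458410818089426611079788166431288878903122562200091848347746304
Sum of its 97 digits: 439.

439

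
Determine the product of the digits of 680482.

6×8×0×4×8×2 = 0

0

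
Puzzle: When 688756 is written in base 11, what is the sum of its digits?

688756 in base 11 is 430522.
Digit sum: 4+3+0+5+2+2 = 16.

16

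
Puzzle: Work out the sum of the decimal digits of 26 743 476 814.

52

2+6+7+4+3+4+7+6+8+1+4 = 52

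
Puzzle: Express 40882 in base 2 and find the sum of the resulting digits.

40882 in base 2 is 1001111110110010.
Digit sum: 1+0+0+1+1+1+1+1+1+0+1+1+0+0+1+0 = 10.

10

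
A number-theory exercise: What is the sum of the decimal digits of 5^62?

187

5^62 = 21684043449710088680149056017398834228515625
Sum of its 44 digits: 187.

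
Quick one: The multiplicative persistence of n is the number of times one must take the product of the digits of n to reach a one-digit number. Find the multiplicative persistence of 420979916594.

1

420979916594 → 0 (1 step)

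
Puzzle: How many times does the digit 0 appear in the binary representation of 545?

545 in base 2 is 1000100001.
The digit 0 appears 7 times.

7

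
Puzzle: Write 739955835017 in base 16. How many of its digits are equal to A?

1

739955835017 in base 16 is AC48CE0089.
The digit A appears 1 time.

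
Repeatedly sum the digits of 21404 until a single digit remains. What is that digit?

2+1+4+0+4 = 11
1+1 = 2

2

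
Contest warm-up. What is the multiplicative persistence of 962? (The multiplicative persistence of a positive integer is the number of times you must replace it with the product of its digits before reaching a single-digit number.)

2

962 → 108 → 0 (2 steps)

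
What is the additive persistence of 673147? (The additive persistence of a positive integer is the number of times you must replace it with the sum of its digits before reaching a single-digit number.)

673147 → 28 → 10 → 1 (3 steps)

3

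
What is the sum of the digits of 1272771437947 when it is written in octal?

51

1272771437947 in base 8 is 22412705562573.
Digit sum: 2+2+4+1+2+7+0+5+5+6+2+5+7+3 = 51.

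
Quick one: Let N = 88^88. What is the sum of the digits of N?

88^88 = 1301592834942972055182648307417315364538725075960067827915311484722452340966317215805106820959190833309704934346517741237438752456673499160125624414995891111204155079786496
Sum of its 172 digits: 745.

745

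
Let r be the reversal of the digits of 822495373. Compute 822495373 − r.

448901145

Reverse of 822495373 is 373594228.
822495373 − 373594228 = 448901145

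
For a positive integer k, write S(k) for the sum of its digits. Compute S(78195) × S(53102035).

570

S(78195) = 7+8+1+9+5 = 30.
S(53102035) = 5+3+1+0+2+0+3+5 = 19.
30 · 19 = 570.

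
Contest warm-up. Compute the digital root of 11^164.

The digital root of n equals n mod 9 (or 9 when 9 | n), so we need 11^164 mod 9.
11^164 ≡ 4 (mod 9), so the digital root is 4.

4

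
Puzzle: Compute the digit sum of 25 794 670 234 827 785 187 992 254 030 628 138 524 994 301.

201

2+5+7+9+4+6+7+0+2+3+4+8+2+7+7+8+5+1+8+7+9+9+2+2+5+4+0+3+0+6+2+8+1+3+8+5+2+4+9+9+4+3+0+1 = 201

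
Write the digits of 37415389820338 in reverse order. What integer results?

Reversing 37415389820338 gives 83302898351473.

83302898351473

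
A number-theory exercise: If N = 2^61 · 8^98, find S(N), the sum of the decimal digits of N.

524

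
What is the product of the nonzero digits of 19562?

1×9×5×6×2 = 540

540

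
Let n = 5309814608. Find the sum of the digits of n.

5+3+0+9+8+1+4+6+0+8 = 44

44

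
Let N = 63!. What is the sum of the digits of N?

63! = 1982608315404440064116146708361898137544773690227268628106279599612729753600000000000000
Sum of its 88 digits: 333.

333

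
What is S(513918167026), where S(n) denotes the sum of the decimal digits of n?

49

5+1+3+9+1+8+1+6+7+0+2+6 = 49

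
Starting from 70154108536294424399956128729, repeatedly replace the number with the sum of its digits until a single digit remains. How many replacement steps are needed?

2

70154108536294424399956128729 → 135 → 9 (2 steps)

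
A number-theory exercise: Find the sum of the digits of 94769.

9+4+7+6+9 = 35

35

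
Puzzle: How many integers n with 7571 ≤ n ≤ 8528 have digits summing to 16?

The integers in [7571, 8528] that have digits summing to 16: 7603, 7612, 7621, 7630, 7702, 7711, …, 8512, 8521.
48 qualify.

48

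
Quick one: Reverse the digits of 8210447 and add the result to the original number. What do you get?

15650575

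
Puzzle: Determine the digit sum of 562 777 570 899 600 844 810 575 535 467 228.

162

5+6+2+7+7+7+5+7+0+8+9+9+6+0+0+8+4+4+8+1+0+5+7+5+5+3+5+4+6+7+2+2+8 = 162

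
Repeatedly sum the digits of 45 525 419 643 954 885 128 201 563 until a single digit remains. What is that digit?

4+5+5+2+5+4+1+9+6+4+3+9+5+4+8+8+5+1+2+8+2+0+1+5+6+3 = 115
1+1+5 = 7
(Equivalently, 45 525 419 643 954 885 128 201 563 mod 9 = 7.)

7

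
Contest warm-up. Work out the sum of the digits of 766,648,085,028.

7+6+6+6+4+8+0+8+5+0+2+8 = 60

60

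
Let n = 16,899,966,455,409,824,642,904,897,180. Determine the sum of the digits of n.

153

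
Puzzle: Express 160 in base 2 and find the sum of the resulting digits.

2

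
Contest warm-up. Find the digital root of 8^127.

8

The digital root of n equals n mod 9 (or 9 when 9 | n), so we need 8^127 mod 9.
8^127 ≡ 8 (mod 9), so the digital root is 8.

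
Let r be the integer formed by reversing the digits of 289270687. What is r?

786072982

Reversing 289270687 gives 786072982.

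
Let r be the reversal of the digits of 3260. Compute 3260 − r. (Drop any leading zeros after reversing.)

Reverse of 3260 is 623.
3260 − 623 = 2637

2637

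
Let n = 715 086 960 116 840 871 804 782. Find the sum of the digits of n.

107

7+1+5+0+8+6+9+6+0+1+1+6+8+4+0+8+7+1+8+0+4+7+8+2 = 107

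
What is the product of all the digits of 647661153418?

2903040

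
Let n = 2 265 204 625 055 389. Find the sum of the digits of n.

2+2+6+5+2+0+4+6+2+5+0+5+5+3+8+9 = 64

64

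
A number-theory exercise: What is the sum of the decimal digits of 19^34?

172

19^34 = 30034640110980377619945846078500632729311721
Sum of its 44 digits: 172.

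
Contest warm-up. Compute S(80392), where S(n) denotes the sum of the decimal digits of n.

22

8+0+3+9+2 = 22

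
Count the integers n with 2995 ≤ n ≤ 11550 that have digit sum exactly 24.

The integers in [2995, 11550] that have digit sum exactly 24: 3399, 3489, 3498, 3579, 3588, 3597, …, 10995, 11499.
385 qualify.

385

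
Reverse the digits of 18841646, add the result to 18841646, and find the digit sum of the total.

40

Reversal of 18841646 is 64614881; 18841646 + 64614881 = 83456527.
Digit sum of 83456527: 8+3+4+5+6+5+2+7 = 40.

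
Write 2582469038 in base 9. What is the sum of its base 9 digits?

46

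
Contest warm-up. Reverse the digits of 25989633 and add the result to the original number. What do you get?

59688585

Reverse of 25989633 is 33698952.
25989633 + 33698952 = 59688585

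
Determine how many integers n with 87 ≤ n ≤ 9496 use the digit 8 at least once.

3247

The integers in [87, 9496] that use the digit 8 at least once: 87, 88, 89, 98, 108, 118, …, 9488, 9489.
3247 qualify.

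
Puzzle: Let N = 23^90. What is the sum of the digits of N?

568

23^90 = 359339733669351605185101286718740311628342797555834676291480724848488155215018843334859391939330168929445333462245499312849
Sum of its 123 digits: 568.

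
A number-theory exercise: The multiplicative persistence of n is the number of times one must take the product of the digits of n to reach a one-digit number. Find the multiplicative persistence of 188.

188 → 64 → 24 → 8 (3 steps)

3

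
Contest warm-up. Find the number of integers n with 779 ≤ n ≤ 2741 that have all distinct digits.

The integers in [779, 2741] that have all distinct digits: 780, 781, 782, 783, 784, 785, …, 2740, 2741.
1023 qualify.

1023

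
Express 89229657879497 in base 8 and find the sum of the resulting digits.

51

89229657879497 in base 8 is 2422354603731711.
Digit sum: 2+4+2+2+3+5+4+6+0+3+7+3+1+7+1+1 = 51.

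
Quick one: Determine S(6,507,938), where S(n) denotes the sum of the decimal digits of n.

6+5+0+7+9+3+8 = 38

38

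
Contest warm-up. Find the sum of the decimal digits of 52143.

15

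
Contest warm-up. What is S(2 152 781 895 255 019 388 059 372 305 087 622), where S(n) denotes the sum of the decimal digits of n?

148

2+1+5+2+7+8+1+8+9+5+2+5+5+0+1+9+3+8+8+0+5+9+3+7+2+3+0+5+0+8+7+6+2+2 = 148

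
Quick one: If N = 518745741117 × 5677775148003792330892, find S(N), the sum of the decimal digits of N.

518745741117 × 5677775148003792330892 = 2945321677046911615815131433686364
Sum of its 34 digits: 141.

141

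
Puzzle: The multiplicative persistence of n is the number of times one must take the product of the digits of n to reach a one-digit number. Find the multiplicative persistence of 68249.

3

68249 → 3456 → 360 → 0 (3 steps)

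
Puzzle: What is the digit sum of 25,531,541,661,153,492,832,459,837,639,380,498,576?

180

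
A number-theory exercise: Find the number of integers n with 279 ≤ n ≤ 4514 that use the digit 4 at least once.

1544

The integers in [279, 4514] that use the digit 4 at least once: 284, 294, 304, 314, 324, 334, …, 4513, 4514.
1544 qualify.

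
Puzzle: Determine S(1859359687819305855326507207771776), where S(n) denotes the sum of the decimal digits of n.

1+8+5+9+3+5+9+6+8+7+8+1+9+3+0+5+8+5+5+3+2+6+5+0+7+2+0+7+7+7+1+7+7+6 = 172

172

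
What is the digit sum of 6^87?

288

6^87 = 50021738714629030177311081962496059484833406150976385567830453518336
Sum of its 68 digits: 288.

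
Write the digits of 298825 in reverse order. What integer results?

528892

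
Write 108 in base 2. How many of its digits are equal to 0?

3

108 in base 2 is 1101100.
The digit 0 appears 3 times.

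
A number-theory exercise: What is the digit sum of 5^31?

5^31 = 4656612873077392578125
Sum of its 22 digits: 104.

104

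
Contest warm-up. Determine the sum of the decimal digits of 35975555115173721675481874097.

3+5+9+7+5+5+5+5+1+1+5+1+7+3+7+2+1+6+7+5+4+8+1+8+7+4+0+9+7 = 138

138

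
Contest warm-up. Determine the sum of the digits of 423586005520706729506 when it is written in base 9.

423586005520706729506 in base 9 is 3775112010584473258081.
Digit sum: 3+7+7+5+1+1+2+0+1+0+5+8+4+4+7+3+2+5+8+0+8+1 = 82.

82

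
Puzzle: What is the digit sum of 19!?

19! = 121645100408832000
Sum of its 18 digits: 45.

45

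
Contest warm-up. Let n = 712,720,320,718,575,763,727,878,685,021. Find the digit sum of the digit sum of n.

First digit sum: 134.
1+3+4 = 8.

8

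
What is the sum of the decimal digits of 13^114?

568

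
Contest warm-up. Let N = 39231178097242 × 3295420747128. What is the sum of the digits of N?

117

39231178097242 × 3295420747128 = 129283238235924861076220976
Sum of its 27 digits: 117.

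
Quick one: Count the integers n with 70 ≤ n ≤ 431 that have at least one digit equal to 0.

The integers in [70, 431] that have at least one digit equal to 0: 70, 80, 90, 100, 101, 102, …, 420, 430.
73 qualify.

73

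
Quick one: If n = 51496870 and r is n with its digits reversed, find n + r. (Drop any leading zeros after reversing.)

59366285

Reverse of 51496870 is 7869415.
51496870 + 7869415 = 59366285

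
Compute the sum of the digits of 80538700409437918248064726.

8+0+5+3+8+7+0+0+4+0+9+4+3+7+9+1+8+2+4+8+0+6+4+7+2+6 = 115

115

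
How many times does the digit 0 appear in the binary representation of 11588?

11588 in base 2 is 10110101000100.
The digit 0 appears 8 times.

8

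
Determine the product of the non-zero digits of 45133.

4×5×1×3×3 = 180

180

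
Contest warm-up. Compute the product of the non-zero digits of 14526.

240

1×4×5×2×6 = 240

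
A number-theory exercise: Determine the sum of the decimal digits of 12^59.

12^59 = 4695626196097232115817692816331708379261596983358898489574555648
Sum of its 64 digits: 333.

333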